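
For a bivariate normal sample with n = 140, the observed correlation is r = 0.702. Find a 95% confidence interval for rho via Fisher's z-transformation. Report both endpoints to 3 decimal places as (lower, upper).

z_r = atanh(0.702) = 0.871233;  SE = 1/√(n−3) = 1/√137 = 0.085436
z-limits: 0.871233 ± 1.960·0.085436 = 0.871233 ± 0.167455 = [0.703778, 1.038688]
ρ-limits: (tanh 0.703778, tanh 1.038688) = (0.607, 0.777)

(0.607, 0.777)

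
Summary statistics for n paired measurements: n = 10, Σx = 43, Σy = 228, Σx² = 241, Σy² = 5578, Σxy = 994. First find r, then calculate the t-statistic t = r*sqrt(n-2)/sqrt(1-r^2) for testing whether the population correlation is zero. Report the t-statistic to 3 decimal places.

0.265

S_xy = nΣxy − ΣxΣy = 10·994 − 43·228 = 9940 − 9804 = 136
S_xx = nΣx² − (Σx)² = 10·241 − 43² = 2410 − 1849 = 561
S_yy = nΣy² − (Σy)² = 10·5578 − 228² = 55780 − 51984 = 3796
r = S_xy / √(S_xx·S_yy) = 136 / √(561·3796) = 136 / √2129556 = 136 / 1459.2998 = 0.0932
t = r·√(n−2)/√(1−r²) = 0.0932·√8 / √(1−0.008686) = 0.263609 / 0.995648 = 0.265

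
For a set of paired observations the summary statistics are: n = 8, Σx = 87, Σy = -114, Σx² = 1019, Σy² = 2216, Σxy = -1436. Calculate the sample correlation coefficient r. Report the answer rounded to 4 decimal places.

-0.9452

S_xy = nΣxy − ΣxΣy = 8·(-1436) − 87·(-114) = -11488 − (-9918) = -1570
S_xx = nΣx² − (Σx)² = 8·1019 − 87² = 8152 − 7569 = 583
S_yy = nΣy² − (Σy)² = 8·2216 − (-114)² = 17728 − 12996 = 4732
r = S_xy / √(S_xx·S_yy) = -1570 / √(583·4732) = -1570 / √2758756 = -1570 / 1660.9503 = -0.9452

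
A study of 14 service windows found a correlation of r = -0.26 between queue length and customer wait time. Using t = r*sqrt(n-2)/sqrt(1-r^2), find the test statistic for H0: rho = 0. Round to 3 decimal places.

-0.933

t = r·√(n−2) / √(1−r²) with r = -0.26, n = 14
  = -0.26·√12 / √(1 − 0.0676)
  = -0.26·3.464102 / 0.965609
  = -0.900667 / 0.965609 = -0.933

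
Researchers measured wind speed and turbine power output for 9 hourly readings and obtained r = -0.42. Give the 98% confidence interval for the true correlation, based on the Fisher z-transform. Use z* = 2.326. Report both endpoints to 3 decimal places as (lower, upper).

(-0.885, 0.464)

Fisher z: z_r = atanh(r) = ½·ln((1+(-0.42))/(1−(-0.42))) = -0.447692
SE(z) = 1/√(n−3) = 1/√6 = 0.408248
98% ⇒ z* = 2.326; margin = 2.326·0.408248 = 0.949585
CI on z-scale: (-1.397277, 0.501893)
Back-transform: tanh(-1.397277) = -0.884762, tanh(0.501893) = 0.463605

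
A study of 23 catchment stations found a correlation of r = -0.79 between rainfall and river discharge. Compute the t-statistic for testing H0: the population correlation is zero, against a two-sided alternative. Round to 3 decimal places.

-5.905

t = r·√(n−2) / √(1−r²) with r = -0.79, n = 23
  = -0.79·√21 / √(1 − 0.6241)
  = -0.79·4.582576 / 0.613107
  = -3.620235 / 0.613107 = -5.905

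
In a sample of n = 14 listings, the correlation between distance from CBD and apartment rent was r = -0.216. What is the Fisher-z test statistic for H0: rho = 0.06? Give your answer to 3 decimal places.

-0.927

Fisher z: atanh(-0.216) = -0.219457, atanh(0.06) = 0.060072
z = (z_r − z_0)·√(n−3) = (-0.219457 − 0.060072)·√11 = -0.279529 · 3.316625 = -0.927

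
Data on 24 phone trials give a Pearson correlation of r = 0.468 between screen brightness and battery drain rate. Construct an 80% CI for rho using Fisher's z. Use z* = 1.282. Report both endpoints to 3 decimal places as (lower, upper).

(0.224, 0.657)

Fisher z: z_r = atanh(r) = ½·ln((1+0.468)/(1−0.468)) = 0.507506
SE(z) = 1/√(n−3) = 1/√21 = 0.218218
80% ⇒ z* = 1.282; margin = 1.282·0.218218 = 0.279755
CI on z-scale: (0.227751, 0.787261)
Back-transform: tanh(0.227751) = 0.223893, tanh(0.787261) = 0.656855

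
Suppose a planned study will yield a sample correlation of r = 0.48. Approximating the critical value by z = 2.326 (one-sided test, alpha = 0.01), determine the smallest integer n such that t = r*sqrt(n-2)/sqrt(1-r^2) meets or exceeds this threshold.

Need r·√(n−2)/√(1−r²) ≥ 2.326
√(n−2) ≥ 2.326·√(1−0.2304) / 0.48 = 2.326·0.877268 / 0.48 = 4.2511
n−2 ≥ 18.0719  ⇒  n ≥ 20.0719
Smallest integer n = 21

21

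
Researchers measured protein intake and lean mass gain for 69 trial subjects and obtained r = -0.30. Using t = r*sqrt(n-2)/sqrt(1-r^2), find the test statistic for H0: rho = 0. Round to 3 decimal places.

-2.574

t = r·√(n−2) / √(1−r²) with r = -0.30, n = 69
  = -0.30·√67 / √(1 − 0.0900)
  = -0.30·8.185353 / 0.953939
  = -2.455606 / 0.953939 = -2.574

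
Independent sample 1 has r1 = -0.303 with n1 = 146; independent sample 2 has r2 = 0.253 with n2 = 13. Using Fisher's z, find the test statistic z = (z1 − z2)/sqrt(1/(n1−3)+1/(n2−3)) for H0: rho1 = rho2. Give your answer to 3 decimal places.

-1.747

Fisher z-transforms: z1 = atanh(-0.303) = -0.312820, z2 = atanh(0.253) = 0.258615; difference d = -0.571435
Var(d) = 1/143 + 1/10 = 0.0069930 + 0.1000000 = 0.1069930
z = d/√Var(d) = -0.571435 / √0.1069930 = -0.571435 / 0.327098 = -1.747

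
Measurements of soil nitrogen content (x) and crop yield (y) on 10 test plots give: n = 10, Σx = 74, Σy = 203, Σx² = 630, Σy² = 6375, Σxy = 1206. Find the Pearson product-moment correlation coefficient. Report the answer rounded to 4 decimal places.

-0.6873

Numerator: nΣxy − (Σx)(Σy) = 10·1206 − (74)(203) = -2962
Denominator: √[(nΣx²−(Σx)²)(nΣy²−(Σy)²)]
  nΣx²−(Σx)² = 10·630 − 5476 = 824;  nΣy²−(Σy)² = 10·6375 − 41209 = 22541
  √(824·22541) = √18573784 = 4309.7313
r = -2962 / 4309.7313 = -0.6873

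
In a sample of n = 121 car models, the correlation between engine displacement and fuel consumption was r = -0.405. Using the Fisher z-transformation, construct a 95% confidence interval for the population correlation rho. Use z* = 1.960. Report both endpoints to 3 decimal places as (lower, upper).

z_r = atanh(-0.405) = -0.429616;  SE = 1/√(n−3) = 1/√118 = 0.092057
z-limits: -0.429616 ± 1.960·0.092057 = -0.429616 ± 0.180432 = [-0.610048, -0.249184]
ρ-limits: (tanh -0.610048, tanh -0.249184) = (-0.544, -0.244)

(-0.544, -0.244)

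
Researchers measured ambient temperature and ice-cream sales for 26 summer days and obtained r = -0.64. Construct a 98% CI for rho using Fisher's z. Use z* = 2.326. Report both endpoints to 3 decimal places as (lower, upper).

z_r = atanh(-0.64) = -0.758174;  SE = 1/√(n−3) = 1/√23 = 0.208514
z-limits: -0.758174 ± 2.326·0.208514 = -0.758174 ± 0.485004 = [-1.243178, -0.273170]
ρ-limits: (tanh -1.243178, tanh -0.273170) = (-0.846, -0.267)

(-0.846, -0.267)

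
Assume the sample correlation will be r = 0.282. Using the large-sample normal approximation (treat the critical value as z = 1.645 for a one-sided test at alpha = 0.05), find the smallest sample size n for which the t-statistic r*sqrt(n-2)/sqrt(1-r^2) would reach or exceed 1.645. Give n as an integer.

34

r√(n−2)/√(1−r²) ≥ 1.645  ⇔  n−2 ≥ (1.645)²·(1−r²)/r²
(1−r²)/r² = (1−0.079524)/0.079524 = 11.5748
n ≥ 2 + 2.706025·11.5748 = 2 + 31.3217 = 33.3217
⌈33.3217⌉ = 34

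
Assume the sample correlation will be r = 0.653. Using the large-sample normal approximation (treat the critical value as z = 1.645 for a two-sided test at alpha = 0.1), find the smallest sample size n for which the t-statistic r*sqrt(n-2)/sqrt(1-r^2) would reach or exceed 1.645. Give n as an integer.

Need r·√(n−2)/√(1−r²) ≥ 1.645
√(n−2) ≥ 1.645·√(1−0.426409) / 0.653 = 1.645·0.757358 / 0.653 = 1.9079
n−2 ≥ 3.6401  ⇒  n ≥ 5.6401
Smallest integer n = 6

6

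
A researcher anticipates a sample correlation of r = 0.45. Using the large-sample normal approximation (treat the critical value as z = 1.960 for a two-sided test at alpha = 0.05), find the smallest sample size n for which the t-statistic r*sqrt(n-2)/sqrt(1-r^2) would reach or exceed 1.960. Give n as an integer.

r√(n−2)/√(1−r²) ≥ 1.960  ⇔  n−2 ≥ (1.960)²·(1−r²)/r²
(1−r²)/r² = (1−0.2025)/0.2025 = 3.9383
n ≥ 2 + 3.8416·3.9383 = 2 + 15.1294 = 17.1294
⌈17.1294⌉ = 18

18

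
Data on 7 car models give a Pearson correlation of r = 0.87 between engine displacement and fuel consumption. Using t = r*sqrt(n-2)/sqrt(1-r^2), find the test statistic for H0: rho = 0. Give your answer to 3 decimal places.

3.946

t = r·√(n−2) / √(1−r²) with r = 0.87, n = 7
  = 0.87·√5 / √(1 − 0.7569)
  = 0.87·2.236068 / 0.493052
  = 1.945379 / 0.493052 = 3.946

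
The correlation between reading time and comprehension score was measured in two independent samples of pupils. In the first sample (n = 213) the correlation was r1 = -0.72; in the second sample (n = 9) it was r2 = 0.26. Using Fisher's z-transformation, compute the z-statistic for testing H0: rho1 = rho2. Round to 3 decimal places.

-2.835

Fisher z-transforms: z1 = atanh(-0.72) = -0.907645, z2 = atanh(0.26) = 0.266108; difference d = -1.173753
Var(d) = 1/210 + 1/6 = 0.0047619 + 0.1666667 = 0.1714286
z = d/√Var(d) = -1.173753 / √0.1714286 = -1.173753 / 0.414039 = -2.835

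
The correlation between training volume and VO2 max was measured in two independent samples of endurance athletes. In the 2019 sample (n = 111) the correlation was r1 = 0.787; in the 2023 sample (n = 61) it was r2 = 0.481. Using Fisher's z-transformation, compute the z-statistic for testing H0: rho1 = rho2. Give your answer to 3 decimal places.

Fisher z-transforms: z1 = atanh(0.787) = 1.063501, z2 = atanh(0.481) = 0.524284; difference d = 0.539217
Var(d) = 1/108 + 1/58 = 0.0092593 + 0.0172414 = 0.0265007
z = d/√Var(d) = 0.539217 / √0.0265007 = 0.539217 / 0.162790 = 3.312

3.312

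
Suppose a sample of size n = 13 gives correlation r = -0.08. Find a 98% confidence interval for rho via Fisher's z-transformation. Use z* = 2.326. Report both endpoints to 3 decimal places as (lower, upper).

Fisher z: z_r = atanh(r) = ½·ln((1+(-0.08))/(1−(-0.08))) = -0.080171
SE(z) = 1/√(n−3) = 1/√10 = 0.316228
98% ⇒ z* = 2.326; margin = 2.326·0.316228 = 0.735546
CI on z-scale: (-0.815717, 0.655375)
Back-transform: tanh(-0.815717) = -0.672732, tanh(0.655375) = 0.575277

(-0.673, 0.575)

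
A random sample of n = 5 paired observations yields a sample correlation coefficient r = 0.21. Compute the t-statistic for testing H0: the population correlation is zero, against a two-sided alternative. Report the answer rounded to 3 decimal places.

1 − r² = 1 − 0.0441 = 0.9559;  √(1−r²) = 0.977701
√(n−2) = √3 = 1.732051
t = r·√(n−2)/√(1−r²) = 0.21 · 1.732051 / 0.977701 = 0.372

0.372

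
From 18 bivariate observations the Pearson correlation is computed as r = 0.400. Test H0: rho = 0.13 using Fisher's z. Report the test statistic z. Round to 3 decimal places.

z_r = atanh(0.400) = 0.423649,  z_0 = atanh(0.13) = 0.130740
SE = 1/√(n−3) = 1/√15 = 0.258199
z = (z_r − z_0)/SE = (0.423649 − 0.130740) / 0.258199 = 0.292909 / 0.258199 = 1.134

1.134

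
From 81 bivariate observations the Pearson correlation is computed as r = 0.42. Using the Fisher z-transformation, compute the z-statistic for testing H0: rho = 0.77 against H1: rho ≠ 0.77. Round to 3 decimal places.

-5.057

Fisher z: atanh(0.42) = 0.447692, atanh(0.77) = 1.020328
z = (z_r − z_0)·√(n−3) = (0.447692 − 1.020328)·√78 = -0.572636 · 8.831761 = -5.057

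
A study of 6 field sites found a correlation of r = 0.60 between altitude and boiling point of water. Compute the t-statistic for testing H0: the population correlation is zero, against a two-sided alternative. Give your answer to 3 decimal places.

1.500

1 − r² = 1 − 0.3600 = 0.6400;  √(1−r²) = 0.800000
√(n−2) = √4 = 2.000000
t = r·√(n−2)/√(1−r²) = 0.60 · 2.000000 / 0.800000 = 1.500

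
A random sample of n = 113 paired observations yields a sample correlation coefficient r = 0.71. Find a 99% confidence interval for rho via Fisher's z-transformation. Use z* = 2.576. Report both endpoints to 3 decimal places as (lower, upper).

Fisher z: z_r = atanh(r) = ½·ln((1+0.71)/(1−0.71)) = 0.887184
SE(z) = 1/√(n−3) = 1/√110 = 0.095346
99% ⇒ z* = 2.576; margin = 2.576·0.095346 = 0.245611
CI on z-scale: (0.641573, 1.132795)
Back-transform: tanh(0.641573) = 0.565970, tanh(1.132795) = 0.811974

(0.566, 0.812)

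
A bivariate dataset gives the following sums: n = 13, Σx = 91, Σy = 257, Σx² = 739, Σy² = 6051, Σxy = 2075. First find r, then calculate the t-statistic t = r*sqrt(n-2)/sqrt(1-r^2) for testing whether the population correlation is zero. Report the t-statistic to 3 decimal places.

S_xy = nΣxy − ΣxΣy = 13·2075 − 91·257 = 26975 − 23387 = 3588
S_xx = nΣx² − (Σx)² = 13·739 − 91² = 9607 − 8281 = 1326
S_yy = nΣy² − (Σy)² = 13·6051 − 257² = 78663 − 66049 = 12614
r = S_xy / √(S_xx·S_yy) = 3588 / √(1326·12614) = 3588 / √16726164 = 3588 / 4089.7633 = 0.8773
t = r·√(n−2)/√(1−r²) = 0.8773·√11 / √(1−0.769655) = 2.909675 / 0.479943 = 6.063

6.063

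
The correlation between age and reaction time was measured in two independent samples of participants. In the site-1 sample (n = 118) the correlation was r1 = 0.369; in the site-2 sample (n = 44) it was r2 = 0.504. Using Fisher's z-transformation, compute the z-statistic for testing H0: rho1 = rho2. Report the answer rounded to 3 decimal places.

Fisher z-transforms: z1 = atanh(0.369) = 0.387265, z2 = atanh(0.504) = 0.554654; difference d = -0.167389
Var(d) = 1/115 + 1/41 = 0.0086957 + 0.0243902 = 0.0330859
z = d/√Var(d) = -0.167389 / √0.0330859 = -0.167389 / 0.181895 = -0.920

-0.920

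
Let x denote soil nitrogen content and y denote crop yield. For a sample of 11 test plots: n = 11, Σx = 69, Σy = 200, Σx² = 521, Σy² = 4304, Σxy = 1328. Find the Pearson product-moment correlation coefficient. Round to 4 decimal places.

0.3027

S_xy = nΣxy − ΣxΣy = 11·1328 − 69·200 = 14608 − 13800 = 808
S_xx = nΣx² − (Σx)² = 11·521 − 69² = 5731 − 4761 = 970
S_yy = nΣy² − (Σy)² = 11·4304 − 200² = 47344 − 40000 = 7344
r = S_xy / √(S_xx·S_yy) = 808 / √(970·7344) = 808 / √7123680 = 808 / 2669.0223 = 0.3027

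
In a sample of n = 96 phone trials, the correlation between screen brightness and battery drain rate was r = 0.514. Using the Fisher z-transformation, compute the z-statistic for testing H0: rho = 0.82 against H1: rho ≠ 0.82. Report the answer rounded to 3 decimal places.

-5.677

Fisher z: atanh(0.514) = 0.568151, atanh(0.82) = 1.156817
z = (z_r − z_0)·√(n−3) = (0.568151 − 1.156817)·√93 = -0.588666 · 9.643651 = -5.677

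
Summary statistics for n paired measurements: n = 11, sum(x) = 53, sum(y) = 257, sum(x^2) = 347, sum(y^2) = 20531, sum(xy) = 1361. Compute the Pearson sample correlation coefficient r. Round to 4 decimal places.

S_xy = nΣxy − ΣxΣy = 11·1361 − 53·257 = 14971 − 13621 = 1350
S_xx = nΣx² − (Σx)² = 11·347 − 53² = 3817 − 2809 = 1008
S_yy = nΣy² − (Σy)² = 11·20531 − 257² = 225841 − 66049 = 159792
r = S_xy / √(S_xx·S_yy) = 1350 / √(1008·159792) = 1350 / √161070336 = 1350 / 12691.3489 = 0.1064

0.1064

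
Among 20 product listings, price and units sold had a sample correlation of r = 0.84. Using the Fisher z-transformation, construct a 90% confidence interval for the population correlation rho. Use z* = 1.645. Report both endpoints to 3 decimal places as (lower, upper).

Fisher z: z_r = atanh(r) = ½·ln((1+0.84)/(1−0.84)) = 1.221174
SE(z) = 1/√(n−3) = 1/√17 = 0.242536
90% ⇒ z* = 1.645; margin = 1.645·0.242536 = 0.398972
CI on z-scale: (0.822202, 1.620146)
Back-transform: tanh(0.822202) = 0.676267, tanh(1.620146) = 0.924645

(0.676, 0.925)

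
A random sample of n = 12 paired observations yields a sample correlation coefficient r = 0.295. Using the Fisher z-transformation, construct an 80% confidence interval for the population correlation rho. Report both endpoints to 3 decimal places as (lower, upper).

z_r = atanh(0.295) = 0.304034;  SE = 1/√(n−3) = 1/√9 = 0.333333
z-limits: 0.304034 ± 1.282·0.333333 = 0.304034 ± 0.427333 = [-0.123299, 0.731367]
ρ-limits: (tanh -0.123299, tanh 0.731367) = (-0.123, 0.624)

(-0.123, 0.624)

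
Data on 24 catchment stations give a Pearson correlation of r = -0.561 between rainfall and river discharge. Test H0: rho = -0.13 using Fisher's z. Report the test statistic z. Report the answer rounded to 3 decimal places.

Fisher z: atanh(-0.561) = -0.634291, atanh(-0.13) = -0.130740
z = (z_r − z_0)·√(n−3) = (-0.634291 − (-0.130740))·√21 = -0.503551 · 4.582576 = -2.308

-2.308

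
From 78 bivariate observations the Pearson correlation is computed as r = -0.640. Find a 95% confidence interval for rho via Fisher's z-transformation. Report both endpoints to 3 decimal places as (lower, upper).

Fisher z: z_r = atanh(r) = ½·ln((1+(-0.640))/(1−(-0.640))) = -0.758174
SE(z) = 1/√(n−3) = 1/√75 = 0.115470
95% ⇒ z* = 1.960; margin = 1.960·0.115470 = 0.226321
CI on z-scale: (-0.984495, -0.531853)
Back-transform: tanh(-0.984495) = -0.755005, tanh(-0.531853) = -0.486796

(-0.755, -0.487)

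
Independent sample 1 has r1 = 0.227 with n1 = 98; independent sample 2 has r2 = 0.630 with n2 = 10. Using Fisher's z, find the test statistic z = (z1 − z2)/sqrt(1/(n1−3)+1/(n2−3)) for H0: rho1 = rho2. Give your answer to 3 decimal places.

Fisher z-transforms: z1 = atanh(0.227) = 0.231024, z2 = atanh(0.630) = 0.741416; difference d = -0.510392
Var(d) = 1/95 + 1/7 = 0.0105263 + 0.1428571 = 0.1533834
z = d/√Var(d) = -0.510392 / √0.1533834 = -0.510392 / 0.391642 = -1.303

-1.303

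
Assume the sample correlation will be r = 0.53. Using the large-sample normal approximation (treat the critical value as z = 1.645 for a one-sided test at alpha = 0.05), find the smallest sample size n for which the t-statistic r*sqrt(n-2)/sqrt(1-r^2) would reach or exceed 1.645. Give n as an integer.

9

r√(n−2)/√(1−r²) ≥ 1.645  ⇔  n−2 ≥ (1.645)²·(1−r²)/r²
(1−r²)/r² = (1−0.2809)/0.2809 = 2.5600
n ≥ 2 + 2.706025·2.5600 = 2 + 6.9274 = 8.9274
⌈8.9274⌉ = 9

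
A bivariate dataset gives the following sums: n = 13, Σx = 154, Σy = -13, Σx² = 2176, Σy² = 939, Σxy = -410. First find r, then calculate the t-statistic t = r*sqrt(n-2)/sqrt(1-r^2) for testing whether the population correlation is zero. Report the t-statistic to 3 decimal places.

S_xy = nΣxy − ΣxΣy = 13·(-410) − 154·(-13) = -5330 − (-2002) = -3328
S_xx = nΣx² − (Σx)² = 13·2176 − 154² = 28288 − 23716 = 4572
S_yy = nΣy² − (Σy)² = 13·939 − (-13)² = 12207 − 169 = 12038
r = S_xy / √(S_xx·S_yy) = -3328 / √(4572·12038) = -3328 / √55037736 = -3328 / 7418.7422 = -0.4486
t = r·√(n−2)/√(1−r²) = -0.4486·√11 / √(1−0.201242) = -1.487838 / 0.893733 = -1.665

-1.665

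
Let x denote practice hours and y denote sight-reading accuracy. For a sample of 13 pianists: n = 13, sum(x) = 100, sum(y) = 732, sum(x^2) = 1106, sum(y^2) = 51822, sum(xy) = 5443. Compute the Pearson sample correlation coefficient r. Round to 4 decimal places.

-0.0994

S_xy = nΣxy − ΣxΣy = 13·5443 − 100·732 = 70759 − 73200 = -2441
S_xx = nΣx² − (Σx)² = 13·1106 − 100² = 14378 − 10000 = 4378
S_yy = nΣy² − (Σy)² = 13·51822 − 732² = 673686 − 535824 = 137862
r = S_xy / √(S_xx·S_yy) = -2441 / √(4378·137862) = -2441 / √603559836 = -2441 / 24567.4548 = -0.0994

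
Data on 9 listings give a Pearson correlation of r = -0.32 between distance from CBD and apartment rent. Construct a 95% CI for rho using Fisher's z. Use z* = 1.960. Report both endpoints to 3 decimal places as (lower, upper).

(-0.812, 0.437)

Fisher z: z_r = atanh(r) = ½·ln((1+(-0.32))/(1−(-0.32))) = -0.331647
SE(z) = 1/√(n−3) = 1/√6 = 0.408248
95% ⇒ z* = 1.960; margin = 1.960·0.408248 = 0.800166
CI on z-scale: (-1.131813, 0.468519)
Back-transform: tanh(-1.131813) = -0.811639, tanh(0.468519) = 0.437002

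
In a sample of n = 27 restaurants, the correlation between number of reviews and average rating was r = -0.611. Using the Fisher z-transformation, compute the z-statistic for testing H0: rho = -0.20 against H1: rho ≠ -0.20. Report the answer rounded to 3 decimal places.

-2.488

z_r = atanh(-0.611) = -0.710516,  z_0 = atanh(-0.20) = -0.202733
SE = 1/√(n−3) = 1/√24 = 0.204124
z = (z_r − z_0)/SE = (-0.710516 − (-0.202733)) / 0.204124 = -0.507783 / 0.204124 = -2.488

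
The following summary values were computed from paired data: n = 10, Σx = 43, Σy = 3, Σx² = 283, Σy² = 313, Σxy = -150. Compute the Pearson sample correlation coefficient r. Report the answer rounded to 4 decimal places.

-0.9310

Numerator: nΣxy − (Σx)(Σy) = 10·(-150) − (43)(3) = -1629
Denominator: √[(nΣx²−(Σx)²)(nΣy²−(Σy)²)]
  nΣx²−(Σx)² = 10·283 − 1849 = 981;  nΣy²−(Σy)² = 10·313 − 9 = 3121
  √(981·3121) = √3061701 = 1749.7717
r = -1629 / 1749.7717 = -0.9310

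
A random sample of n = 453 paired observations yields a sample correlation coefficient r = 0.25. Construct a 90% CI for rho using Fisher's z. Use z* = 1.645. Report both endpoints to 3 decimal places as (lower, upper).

(0.176, 0.321)

z_r = atanh(0.25) = 0.255413;  SE = 1/√(n−3) = 1/√450 = 0.047140
z-limits: 0.255413 ± 1.645·0.047140 = 0.255413 ± 0.077545 = [0.177868, 0.332958]
ρ-limits: (tanh 0.177868, tanh 0.332958) = (0.176, 0.321)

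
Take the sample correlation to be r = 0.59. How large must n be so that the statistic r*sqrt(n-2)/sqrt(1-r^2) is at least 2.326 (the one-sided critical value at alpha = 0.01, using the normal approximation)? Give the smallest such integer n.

r√(n−2)/√(1−r²) ≥ 2.326  ⇔  n−2 ≥ (2.326)²·(1−r²)/r²
(1−r²)/r² = (1−0.3481)/0.3481 = 1.8727
n ≥ 2 + 5.410276·1.8727 = 2 + 10.1318 = 12.1318
⌈12.1318⌉ = 13

13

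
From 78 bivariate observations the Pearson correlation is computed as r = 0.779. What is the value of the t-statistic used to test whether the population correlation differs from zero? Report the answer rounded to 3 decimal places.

t = r·√(n−2) / √(1−r²) with r = 0.779, n = 78
  = 0.779·√76 / √(1 − 0.606841)
  = 0.779·8.717798 / 0.627024
  = 6.791165 / 0.627024 = 10.831

10.831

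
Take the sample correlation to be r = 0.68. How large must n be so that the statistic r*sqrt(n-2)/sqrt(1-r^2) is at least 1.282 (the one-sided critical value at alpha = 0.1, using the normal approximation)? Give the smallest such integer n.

r√(n−2)/√(1−r²) ≥ 1.282  ⇔  n−2 ≥ (1.282)²·(1−r²)/r²
(1−r²)/r² = (1−0.4624)/0.4624 = 1.1626
n ≥ 2 + 1.643524·1.1626 = 2 + 1.9108 = 3.9108
⌈3.9108⌉ = 4

4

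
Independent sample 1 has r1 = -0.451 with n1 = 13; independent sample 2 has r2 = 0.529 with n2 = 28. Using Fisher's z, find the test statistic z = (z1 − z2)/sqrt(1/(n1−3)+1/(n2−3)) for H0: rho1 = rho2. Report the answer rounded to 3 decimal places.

Fisher z-transforms: z1 = atanh(-0.451) = -0.485955, z2 = atanh(0.529) = 0.588756; difference d = -1.074711
Var(d) = 1/10 + 1/25 = 0.1000000 + 0.0400000 = 0.1400000
z = d/√Var(d) = -1.074711 / √0.1400000 = -1.074711 / 0.374166 = -2.872

-2.872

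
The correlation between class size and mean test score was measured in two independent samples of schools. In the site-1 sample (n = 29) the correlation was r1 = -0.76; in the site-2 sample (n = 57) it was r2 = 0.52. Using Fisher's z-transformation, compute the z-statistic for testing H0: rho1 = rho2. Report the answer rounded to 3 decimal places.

-6.588

Fisher z-transforms: z1 = atanh(-0.76) = -0.996215, z2 = atanh(0.52) = 0.576340; difference d = -1.572555
Var(d) = 1/26 + 1/54 = 0.0384615 + 0.0185185 = 0.0569800
z = d/√Var(d) = -1.572555 / √0.0569800 = -1.572555 / 0.238705 = -6.588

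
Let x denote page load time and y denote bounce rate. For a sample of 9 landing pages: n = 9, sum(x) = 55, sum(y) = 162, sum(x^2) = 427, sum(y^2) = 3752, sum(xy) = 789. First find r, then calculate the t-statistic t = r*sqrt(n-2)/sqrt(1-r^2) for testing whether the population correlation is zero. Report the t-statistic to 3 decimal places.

-2.819

Numerator: nΣxy − (Σx)(Σy) = 9·789 − (55)(162) = -1809
Denominator: √[(nΣx²−(Σx)²)(nΣy²−(Σy)²)]
  nΣx²−(Σx)² = 9·427 − 3025 = 818;  nΣy²−(Σy)² = 9·3752 − 26244 = 7524
  √(818·7524) = √6154632 = 2480.8531
r = -1809 / 2480.8531 = -0.7292
t = r·√(n−2)/√(1−r²) = -0.7292·√7 / √(1−0.531733) = -1.929282 / 0.684300 = -2.819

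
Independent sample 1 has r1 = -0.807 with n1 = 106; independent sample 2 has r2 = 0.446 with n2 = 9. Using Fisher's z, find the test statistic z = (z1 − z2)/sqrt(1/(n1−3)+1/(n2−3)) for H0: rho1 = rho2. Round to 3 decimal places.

z1 = atanh(-0.807) = -1.118367,  z2 = atanh(0.446) = 0.479696
SE = √(1/(n1−3) + 1/(n2−3)) = √(1/103 + 1/6) = √(0.0097087 + 0.1666667) = √0.1763754 = 0.419971
z = (z1 − z2)/SE = (-1.118367 − 0.479696) / 0.419971 = -1.598063 / 0.419971 = -3.805

-3.805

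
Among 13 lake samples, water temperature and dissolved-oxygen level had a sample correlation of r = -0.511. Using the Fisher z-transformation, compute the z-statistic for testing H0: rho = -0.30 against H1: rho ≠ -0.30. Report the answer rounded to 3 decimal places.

Fisher z: atanh(-0.511) = -0.564082, atanh(-0.30) = -0.309520
z = (z_r − z_0)·√(n−3) = (-0.564082 − (-0.309520))·√10 = -0.254562 · 3.162278 = -0.805

-0.805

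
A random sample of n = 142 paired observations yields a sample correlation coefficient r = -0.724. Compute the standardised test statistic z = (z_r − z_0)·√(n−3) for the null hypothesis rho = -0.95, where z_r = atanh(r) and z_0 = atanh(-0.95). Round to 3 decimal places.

10.797

Fisher z: atanh(-0.724) = -0.916001, atanh(-0.95) = -1.831781
z = (z_r − z_0)·√(n−3) = (-0.916001 − (-1.831781))·√139 = 0.915780 · 11.789826 = 10.797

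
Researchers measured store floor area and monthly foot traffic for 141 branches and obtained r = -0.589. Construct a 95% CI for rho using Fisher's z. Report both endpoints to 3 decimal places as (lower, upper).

Fisher z: z_r = atanh(r) = ½·ln((1+(-0.589))/(1−(-0.589))) = -0.676133
SE(z) = 1/√(n−3) = 1/√138 = 0.085126
95% ⇒ z* = 1.960; margin = 1.960·0.085126 = 0.166847
CI on z-scale: (-0.842980, -0.509286)
Back-transform: tanh(-0.842980) = -0.687384, tanh(-0.509286) = -0.469389

(-0.687, -0.469)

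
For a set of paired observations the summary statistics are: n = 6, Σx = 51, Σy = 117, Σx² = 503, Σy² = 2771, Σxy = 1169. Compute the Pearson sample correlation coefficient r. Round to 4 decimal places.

Numerator: nΣxy − (Σx)(Σy) = 6·1169 − (51)(117) = 1047
Denominator: √[(nΣx²−(Σx)²)(nΣy²−(Σy)²)]
  nΣx²−(Σx)² = 6·503 − 2601 = 417;  nΣy²−(Σy)² = 6·2771 − 13689 = 2937
  √(417·2937) = √1224729 = 1106.6747
r = 1047 / 1106.6747 = 0.9461

0.9461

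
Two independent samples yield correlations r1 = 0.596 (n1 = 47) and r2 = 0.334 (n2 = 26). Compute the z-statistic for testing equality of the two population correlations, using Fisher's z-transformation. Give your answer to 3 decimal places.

z1 = atanh(0.596) = 0.686920,  z2 = atanh(0.334) = 0.347324
SE = √(1/(n1−3) + 1/(n2−3)) = √(1/44 + 1/23) = √(0.0227273 + 0.0434783) = √0.0662056 = 0.257304
z = (z1 − z2)/SE = (0.686920 − 0.347324) / 0.257304 = 0.339596 / 0.257304 = 1.320

1.320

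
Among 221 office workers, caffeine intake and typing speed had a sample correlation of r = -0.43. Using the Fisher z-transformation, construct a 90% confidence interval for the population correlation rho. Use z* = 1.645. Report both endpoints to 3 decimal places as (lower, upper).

(-0.516, -0.335)

z_r = atanh(-0.43) = -0.459897;  SE = 1/√(n−3) = 1/√218 = 0.067729
z-limits: -0.459897 ± 1.645·0.067729 = -0.459897 ± 0.111414 = [-0.571311, -0.348483]
ρ-limits: (tanh -0.571311, tanh -0.348483) = (-0.516, -0.335)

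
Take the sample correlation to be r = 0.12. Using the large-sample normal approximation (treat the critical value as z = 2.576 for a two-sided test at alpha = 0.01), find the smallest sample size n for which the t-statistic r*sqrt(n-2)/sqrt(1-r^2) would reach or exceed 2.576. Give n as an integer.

457

r√(n−2)/√(1−r²) ≥ 2.576  ⇔  n−2 ≥ (2.576)²·(1−r²)/r²
(1−r²)/r² = (1−0.0144)/0.0144 = 68.4444
n ≥ 2 + 6.635776·68.4444 = 2 + 454.1817 = 456.1817
⌈456.1817⌉ = 457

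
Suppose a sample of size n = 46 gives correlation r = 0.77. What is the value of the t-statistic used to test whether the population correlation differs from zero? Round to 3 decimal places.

1 − r² = 1 − 0.5929 = 0.4071;  √(1−r²) = 0.638044
√(n−2) = √44 = 6.633250
t = r·√(n−2)/√(1−r²) = 0.77 · 6.633250 / 0.638044 = 8.005

8.005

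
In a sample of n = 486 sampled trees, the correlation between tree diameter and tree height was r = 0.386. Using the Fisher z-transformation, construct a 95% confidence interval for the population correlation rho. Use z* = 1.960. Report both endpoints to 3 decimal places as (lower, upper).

(0.308, 0.459)

z_r = atanh(0.386) = 0.407091;  SE = 1/√(n−3) = 1/√483 = 0.045502
z-limits: 0.407091 ± 1.960·0.045502 = 0.407091 ± 0.089184 = [0.317907, 0.496275]
ρ-limits: (tanh 0.317907, tanh 0.496275) = (0.308, 0.459)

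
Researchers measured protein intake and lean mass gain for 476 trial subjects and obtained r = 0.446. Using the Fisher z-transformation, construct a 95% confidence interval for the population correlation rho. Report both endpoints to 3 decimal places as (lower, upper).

z_r = atanh(0.446) = 0.479696;  SE = 1/√(n−3) = 1/√473 = 0.045980
z-limits: 0.479696 ± 1.960·0.045980 = 0.479696 ± 0.090121 = [0.389575, 0.569817]
ρ-limits: (tanh 0.389575, tanh 0.569817) = (0.371, 0.515)

(0.371, 0.515)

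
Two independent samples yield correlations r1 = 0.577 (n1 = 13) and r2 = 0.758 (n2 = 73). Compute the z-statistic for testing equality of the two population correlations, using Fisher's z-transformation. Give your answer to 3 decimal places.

-0.987

z1 = atanh(0.577) = 0.657954,  z2 = atanh(0.758) = 0.991497
SE = √(1/(n1−3) + 1/(n2−3)) = √(1/10 + 1/70) = √(0.1000000 + 0.0142857) = √0.1142857 = 0.338062
z = (z1 − z2)/SE = (0.657954 − 0.991497) / 0.338062 = -0.333543 / 0.338062 = -0.987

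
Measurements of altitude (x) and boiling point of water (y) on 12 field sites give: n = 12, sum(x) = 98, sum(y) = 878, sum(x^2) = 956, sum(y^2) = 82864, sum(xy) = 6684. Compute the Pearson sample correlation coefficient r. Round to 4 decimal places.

-0.2856

Numerator: nΣxy − (Σx)(Σy) = 12·6684 − (98)(878) = -5836
Denominator: √[(nΣx²−(Σx)²)(nΣy²−(Σy)²)]
  nΣx²−(Σx)² = 12·956 − 9604 = 1868;  nΣy²−(Σy)² = 12·82864 − 770884 = 223484
  √(1868·223484) = √417468112 = 20432.0364
r = -5836 / 20432.0364 = -0.2856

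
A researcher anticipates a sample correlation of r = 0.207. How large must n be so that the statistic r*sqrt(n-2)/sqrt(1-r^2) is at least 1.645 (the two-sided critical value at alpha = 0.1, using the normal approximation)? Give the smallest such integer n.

63

r√(n−2)/√(1−r²) ≥ 1.645  ⇔  n−2 ≥ (1.645)²·(1−r²)/r²
(1−r²)/r² = (1−0.042849)/0.042849 = 22.3378
n ≥ 2 + 2.706025·22.3378 = 2 + 60.4466 = 62.4466
⌈62.4466⌉ = 63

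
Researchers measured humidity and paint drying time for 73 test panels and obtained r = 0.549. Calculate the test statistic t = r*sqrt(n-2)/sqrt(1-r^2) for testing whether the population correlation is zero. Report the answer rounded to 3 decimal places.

t = r·√(n−2) / √(1−r²) with r = 0.549, n = 73
  = 0.549·√71 / √(1 − 0.301401)
  = 0.549·8.426150 / 0.835822
  = 4.625956 / 0.835822 = 5.535

5.535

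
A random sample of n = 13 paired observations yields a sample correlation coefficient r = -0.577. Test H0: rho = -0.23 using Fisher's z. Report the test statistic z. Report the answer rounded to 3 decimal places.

-1.340

Fisher z: atanh(-0.577) = -0.657954, atanh(-0.23) = -0.234189
z = (z_r − z_0)·√(n−3) = (-0.657954 − (-0.234189))·√10 = -0.423765 · 3.162278 = -1.340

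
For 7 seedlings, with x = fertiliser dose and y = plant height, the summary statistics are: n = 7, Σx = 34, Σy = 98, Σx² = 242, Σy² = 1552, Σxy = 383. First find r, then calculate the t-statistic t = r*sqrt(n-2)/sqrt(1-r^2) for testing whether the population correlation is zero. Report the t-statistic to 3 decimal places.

-2.888

S_xy = nΣxy − ΣxΣy = 7·383 − 34·98 = 2681 − 3332 = -651
S_xx = nΣx² − (Σx)² = 7·242 − 34² = 1694 − 1156 = 538
S_yy = nΣy² − (Σy)² = 7·1552 − 98² = 10864 − 9604 = 1260
r = S_xy / √(S_xx·S_yy) = -651 / √(538·1260) = -651 / √677880 = -651 / 823.3347 = -0.7907
t = r·√(n−2)/√(1−r²) = -0.7907·√5 / √(1−0.625206) = -1.768059 / 0.612204 = -2.888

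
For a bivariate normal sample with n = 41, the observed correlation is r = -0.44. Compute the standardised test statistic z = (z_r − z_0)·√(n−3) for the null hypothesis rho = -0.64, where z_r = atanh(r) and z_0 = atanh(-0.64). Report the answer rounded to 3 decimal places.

z_r = atanh(-0.44) = -0.472231,  z_0 = atanh(-0.64) = -0.758174
SE = 1/√(n−3) = 1/√38 = 0.162221
z = (z_r − z_0)/SE = (-0.472231 − (-0.758174)) / 0.162221 = 0.285943 / 0.162221 = 1.763

1.763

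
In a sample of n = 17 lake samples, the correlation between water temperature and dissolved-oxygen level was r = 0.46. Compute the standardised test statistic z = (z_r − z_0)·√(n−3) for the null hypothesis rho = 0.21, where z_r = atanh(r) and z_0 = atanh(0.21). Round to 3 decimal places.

Fisher z: atanh(0.46) = 0.497311, atanh(0.21) = 0.213171
z = (z_r − z_0)·√(n−3) = (0.497311 − 0.213171)·√14 = 0.284140 · 3.741657 = 1.063

1.063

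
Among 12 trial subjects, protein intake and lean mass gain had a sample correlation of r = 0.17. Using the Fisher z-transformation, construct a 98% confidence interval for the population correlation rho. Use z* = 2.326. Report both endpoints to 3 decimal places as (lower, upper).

Fisher z: z_r = atanh(r) = ½·ln((1+0.17)/(1−0.17)) = 0.171667
SE(z) = 1/√(n−3) = 1/√9 = 0.333333
98% ⇒ z* = 2.326; margin = 2.326·0.333333 = 0.775333
CI on z-scale: (-0.603666, 0.947000)
Back-transform: tanh(-0.603666) = -0.539653, tanh(0.947000) = 0.738422

(-0.540, 0.738)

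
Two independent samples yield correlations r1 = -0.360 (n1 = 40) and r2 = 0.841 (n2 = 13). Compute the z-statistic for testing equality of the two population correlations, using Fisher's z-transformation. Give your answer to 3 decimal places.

z1 = atanh(-0.360) = -0.376886,  z2 = atanh(0.841) = 1.224580
SE = √(1/(n1−3) + 1/(n2−3)) = √(1/37 + 1/10) = √(0.0270270 + 0.1000000) = √0.1270270 = 0.356408
z = (z1 − z2)/SE = (-0.376886 − 1.224580) / 0.356408 = -1.601466 / 0.356408 = -4.493

-4.493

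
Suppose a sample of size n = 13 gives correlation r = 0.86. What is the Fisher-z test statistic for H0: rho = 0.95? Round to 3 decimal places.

-1.703

z_r = atanh(0.86) = 1.293345,  z_0 = atanh(0.95) = 1.831781
SE = 1/√(n−3) = 1/√10 = 0.316228
z = (z_r − z_0)/SE = (1.293345 − 1.831781) / 0.316228 = -0.538436 / 0.316228 = -1.703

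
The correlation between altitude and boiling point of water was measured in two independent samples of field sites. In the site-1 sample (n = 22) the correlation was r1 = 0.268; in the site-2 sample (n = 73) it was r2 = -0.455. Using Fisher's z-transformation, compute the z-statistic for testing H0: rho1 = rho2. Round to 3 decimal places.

Fisher z-transforms: z1 = atanh(0.268) = 0.274708, z2 = atanh(-0.455) = -0.490988; difference d = 0.765696
Var(d) = 1/19 + 1/70 = 0.0526316 + 0.0142857 = 0.0669173
z = d/√Var(d) = 0.765696 / √0.0669173 = 0.765696 / 0.258684 = 2.960

2.960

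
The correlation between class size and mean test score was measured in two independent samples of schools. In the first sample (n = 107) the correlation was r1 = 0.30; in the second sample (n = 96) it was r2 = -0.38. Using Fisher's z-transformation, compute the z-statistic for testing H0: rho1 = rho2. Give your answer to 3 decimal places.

z1 = atanh(0.30) = 0.309520,  z2 = atanh(-0.38) = -0.400060
SE = √(1/(n1−3) + 1/(n2−3)) = √(1/104 + 1/93) = √(0.0096154 + 0.0107527) = √0.0203681 = 0.142717
z = (z1 − z2)/SE = (0.309520 − (-0.400060)) / 0.142717 = 0.709580 / 0.142717 = 4.972

4.972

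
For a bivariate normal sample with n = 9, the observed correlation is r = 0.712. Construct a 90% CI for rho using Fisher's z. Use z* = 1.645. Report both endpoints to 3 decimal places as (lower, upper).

(0.216, 0.916)

z_r = atanh(0.712) = 0.891229;  SE = 1/√(n−3) = 1/√6 = 0.408248
z-limits: 0.891229 ± 1.645·0.408248 = 0.891229 ± 0.671568 = [0.219661, 1.562797]
ρ-limits: (tanh 0.219661, tanh 1.562797) = (0.216, 0.916)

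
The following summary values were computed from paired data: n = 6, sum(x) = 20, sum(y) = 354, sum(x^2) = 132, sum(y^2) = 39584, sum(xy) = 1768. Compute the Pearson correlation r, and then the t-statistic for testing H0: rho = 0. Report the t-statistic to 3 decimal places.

S_xy = nΣxy − ΣxΣy = 6·1768 − 20·354 = 10608 − 7080 = 3528
S_xx = nΣx² − (Σx)² = 6·132 − 20² = 792 − 400 = 392
S_yy = nΣy² − (Σy)² = 6·39584 − 354² = 237504 − 125316 = 112188
r = S_xy / √(S_xx·S_yy) = 3528 / √(392·112188) = 3528 / √43977696 = 3528 / 6631.5681 = 0.5320
t = r·√(n−2)/√(1−r²) = 0.5320·√4 / √(1−0.283024) = 1.064000 / 0.846744 = 1.257

1.257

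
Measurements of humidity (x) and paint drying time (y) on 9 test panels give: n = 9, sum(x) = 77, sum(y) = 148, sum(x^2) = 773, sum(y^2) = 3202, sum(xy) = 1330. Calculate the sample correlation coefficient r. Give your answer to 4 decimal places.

0.2153

S_xy = nΣxy − ΣxΣy = 9·1330 − 77·148 = 11970 − 11396 = 574
S_xx = nΣx² − (Σx)² = 9·773 − 77² = 6957 − 5929 = 1028
S_yy = nΣy² − (Σy)² = 9·3202 − 148² = 28818 − 21904 = 6914
r = S_xy / √(S_xx·S_yy) = 574 / √(1028·6914) = 574 / √7107592 = 574 / 2666.0068 = 0.2153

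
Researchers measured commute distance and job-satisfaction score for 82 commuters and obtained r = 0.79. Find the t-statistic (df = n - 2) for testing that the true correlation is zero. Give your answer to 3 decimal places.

11.525

1 − r² = 1 − 0.6241 = 0.3759;  √(1−r²) = 0.613107
√(n−2) = √80 = 8.944272
t = r·√(n−2)/√(1−r²) = 0.79 · 8.944272 / 0.613107 = 11.525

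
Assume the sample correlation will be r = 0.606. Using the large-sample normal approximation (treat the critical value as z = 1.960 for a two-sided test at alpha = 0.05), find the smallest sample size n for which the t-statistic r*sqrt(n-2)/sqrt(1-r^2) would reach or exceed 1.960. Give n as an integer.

Need r·√(n−2)/√(1−r²) ≥ 1.960
√(n−2) ≥ 1.960·√(1−0.367236) / 0.606 = 1.960·0.795465 / 0.606 = 2.5728
n−2 ≥ 6.6193  ⇒  n ≥ 8.6193
Smallest integer n = 9

9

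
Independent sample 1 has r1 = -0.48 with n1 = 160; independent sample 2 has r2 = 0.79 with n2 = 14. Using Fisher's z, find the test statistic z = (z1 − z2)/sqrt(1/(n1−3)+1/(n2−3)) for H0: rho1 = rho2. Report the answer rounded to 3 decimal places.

-5.112

z1 = atanh(-0.48) = -0.522984,  z2 = atanh(0.79) = 1.071432
SE = √(1/(n1−3) + 1/(n2−3)) = √(1/157 + 1/11) = √(0.0063694 + 0.0909091) = √0.0972785 = 0.311895
z = (z1 − z2)/SE = (-0.522984 − 1.071432) / 0.311895 = -1.594416 / 0.311895 = -5.112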